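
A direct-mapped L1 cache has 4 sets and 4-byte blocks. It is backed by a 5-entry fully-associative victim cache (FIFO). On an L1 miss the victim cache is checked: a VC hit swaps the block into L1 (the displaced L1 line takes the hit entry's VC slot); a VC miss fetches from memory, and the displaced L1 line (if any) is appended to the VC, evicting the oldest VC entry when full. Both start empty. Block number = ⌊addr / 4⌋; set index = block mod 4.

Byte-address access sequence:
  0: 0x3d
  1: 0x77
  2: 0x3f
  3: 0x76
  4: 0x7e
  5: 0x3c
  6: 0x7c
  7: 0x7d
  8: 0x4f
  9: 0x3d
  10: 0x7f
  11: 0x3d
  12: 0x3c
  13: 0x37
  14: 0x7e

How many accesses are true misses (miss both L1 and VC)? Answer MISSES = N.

MISSES = 5

#0 0x3d→b15/s3 MISS; vc=[]
#1 0x77→b29/s1 MISS; vc=[]
#2 0x3f→b15/s3 L1-HIT; vc=[]
#3 0x76→b29/s1 L1-HIT; vc=[]
#4 0x7e→b31/s3 MISS; vc=[15]
#5 0x3c→b15/s3 VC-HIT; vc=[31]
#6 0x7c→b31/s3 VC-HIT; vc=[15]
#7 0x7d→b31/s3 L1-HIT; vc=[15]
#8 0x4f→b19/s3 MISS; vc=[15,31]
#9 0x3d→b15/s3 VC-HIT; vc=[19,31]
#10 0x7f→b31/s3 VC-HIT; vc=[19,15]
#11 0x3d→b15/s3 VC-HIT; vc=[19,31]
#12 0x3c→b15/s3 L1-HIT; vc=[19,31]
#13 0x37→b13/s1 MISS; vc=[19,31,29]
#14 0x7e→b31/s3 VC-HIT; vc=[19,15,29]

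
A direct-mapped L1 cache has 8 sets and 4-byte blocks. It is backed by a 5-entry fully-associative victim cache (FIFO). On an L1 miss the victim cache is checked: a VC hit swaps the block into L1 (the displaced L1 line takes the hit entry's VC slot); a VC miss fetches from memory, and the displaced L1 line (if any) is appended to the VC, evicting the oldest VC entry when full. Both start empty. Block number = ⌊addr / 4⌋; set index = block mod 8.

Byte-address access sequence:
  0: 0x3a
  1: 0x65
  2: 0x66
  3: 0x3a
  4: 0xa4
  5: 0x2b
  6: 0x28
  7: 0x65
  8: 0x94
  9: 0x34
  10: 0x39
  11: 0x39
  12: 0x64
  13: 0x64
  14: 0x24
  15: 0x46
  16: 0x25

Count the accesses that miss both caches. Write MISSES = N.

#0 0x3a→b14/s6 MISS; vc=[]
#1 0x65→b25/s1 MISS; vc=[]
#2 0x66→b25/s1 L1-HIT; vc=[]
#3 0x3a→b14/s6 L1-HIT; vc=[]
#4 0xa4→b41/s1 MISS; vc=[25]
#5 0x2b→b10/s2 MISS; vc=[25]
#6 0x28→b10/s2 L1-HIT; vc=[25]
#7 0x65→b25/s1 VC-HIT; vc=[41]
#8 0x94→b37/s5 MISS; vc=[41]
#9 0x34→b13/s5 MISS; vc=[41,37]
#10 0x39→b14/s6 L1-HIT; vc=[41,37]
#11 0x39→b14/s6 L1-HIT; vc=[41,37]
#12 0x64→b25/s1 L1-HIT; vc=[41,37]
#13 0x64→b25/s1 L1-HIT; vc=[41,37]
#14 0x24→b9/s1 MISS; vc=[41,37,25]
#15 0x46→b17/s1 MISS; vc=[41,37,25,9]
#16 0x25→b9/s1 VC-HIT; vc=[41,37,25,17]

MISSES = 8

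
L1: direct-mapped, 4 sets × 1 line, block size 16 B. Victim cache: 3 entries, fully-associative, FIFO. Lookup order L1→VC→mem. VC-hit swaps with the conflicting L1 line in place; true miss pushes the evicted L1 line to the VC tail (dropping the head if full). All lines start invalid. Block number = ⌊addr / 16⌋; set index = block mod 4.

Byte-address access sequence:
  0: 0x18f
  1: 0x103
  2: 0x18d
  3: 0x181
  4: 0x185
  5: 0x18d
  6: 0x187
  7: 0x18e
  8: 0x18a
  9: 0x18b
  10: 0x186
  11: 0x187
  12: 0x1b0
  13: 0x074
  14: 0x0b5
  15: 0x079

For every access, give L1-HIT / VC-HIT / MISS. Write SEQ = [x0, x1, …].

#0 0x18f→b24/s0 MISS; vc=[]
#1 0x103→b16/s0 MISS; vc=[24]
#2 0x18d→b24/s0 VC-HIT; vc=[16]
#3 0x181→b24/s0 L1-HIT; vc=[16]
#4 0x185→b24/s0 L1-HIT; vc=[16]
#5 0x18d→b24/s0 L1-HIT; vc=[16]
#6 0x187→b24/s0 L1-HIT; vc=[16]
#7 0x18e→b24/s0 L1-HIT; vc=[16]
#8 0x18a→b24/s0 L1-HIT; vc=[16]
#9 0x18b→b24/s0 L1-HIT; vc=[16]
#10 0x186→b24/s0 L1-HIT; vc=[16]
#11 0x187→b24/s0 L1-HIT; vc=[16]
#12 0x1b0→b27/s3 MISS; vc=[16]
#13 0x74→b7/s3 MISS; vc=[16,27]
#14 0xb5→b11/s3 MISS; vc=[16,27,7]
#15 0x79→b7/s3 VC-HIT; vc=[16,27,11]

SEQ = [MISS, MISS, VC-HIT, L1-HIT, L1-HIT, L1-HIT, L1-HIT, L1-HIT, L1-HIT, L1-HIT, L1-HIT, L1-HIT, MISS, MISS, MISS, VC-HIT]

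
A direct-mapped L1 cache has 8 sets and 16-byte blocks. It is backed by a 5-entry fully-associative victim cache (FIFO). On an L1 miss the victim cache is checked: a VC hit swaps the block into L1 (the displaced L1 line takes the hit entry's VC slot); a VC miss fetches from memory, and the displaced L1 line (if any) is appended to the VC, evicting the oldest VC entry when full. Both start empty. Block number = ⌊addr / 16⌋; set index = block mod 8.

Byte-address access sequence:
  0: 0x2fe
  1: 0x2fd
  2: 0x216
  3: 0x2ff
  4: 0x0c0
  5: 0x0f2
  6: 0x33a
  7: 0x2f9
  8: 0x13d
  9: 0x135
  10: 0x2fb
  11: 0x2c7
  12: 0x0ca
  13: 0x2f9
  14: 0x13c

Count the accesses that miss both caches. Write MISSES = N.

  [0] addr=0x2fe blk=47 s=7: MISS | VC []
  [1] addr=0x2fd blk=47 s=7: L1-HIT | VC []
  [2] addr=0x216 blk=33 s=1: MISS | VC []
  [3] addr=0x2ff blk=47 s=7: L1-HIT | VC []
  [4] addr=0xc0 blk=12 s=4: MISS | VC []
  [5] addr=0xf2 blk=15 s=7: MISS | VC [47]
  [6] addr=0x33a blk=51 s=3: MISS | VC [47]
  [7] addr=0x2f9 blk=47 s=7: VC-HIT | VC [15]
  [8] addr=0x13d blk=19 s=3: MISS | VC [15, 51]
  [9] addr=0x135 blk=19 s=3: L1-HIT | VC [15, 51]
  [10] addr=0x2fb blk=47 s=7: L1-HIT | VC [15, 51]
  [11] addr=0x2c7 blk=44 s=4: MISS | VC [15, 51, 12]
  [12] addr=0xca blk=12 s=4: VC-HIT | VC [15, 51, 44]
  [13] addr=0x2f9 blk=47 s=7: L1-HIT | VC [15, 51, 44]
  [14] addr=0x13c blk=19 s=3: L1-HIT | VC [15, 51, 44]

MISSES = 7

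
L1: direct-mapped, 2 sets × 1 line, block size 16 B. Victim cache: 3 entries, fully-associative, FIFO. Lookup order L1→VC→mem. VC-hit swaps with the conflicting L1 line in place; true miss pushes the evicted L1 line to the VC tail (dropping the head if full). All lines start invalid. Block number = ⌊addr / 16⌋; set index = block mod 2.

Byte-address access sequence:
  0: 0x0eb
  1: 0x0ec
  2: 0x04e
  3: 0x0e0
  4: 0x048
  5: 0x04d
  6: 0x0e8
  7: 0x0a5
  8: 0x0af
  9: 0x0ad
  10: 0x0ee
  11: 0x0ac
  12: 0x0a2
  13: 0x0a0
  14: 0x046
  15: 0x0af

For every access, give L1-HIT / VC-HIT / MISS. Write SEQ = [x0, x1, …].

  [0] addr=0xeb blk=14 s=0: MISS | VC []
  [1] addr=0xec blk=14 s=0: L1-HIT | VC []
  [2] addr=0x4e blk=4 s=0: MISS | VC [14]
  [3] addr=0xe0 blk=14 s=0: VC-HIT | VC [4]
  [4] addr=0x48 blk=4 s=0: VC-HIT | VC [14]
  [5] addr=0x4d blk=4 s=0: L1-HIT | VC [14]
  [6] addr=0xe8 blk=14 s=0: VC-HIT | VC [4]
  [7] addr=0xa5 blk=10 s=0: MISS | VC [4, 14]
  [8] addr=0xaf blk=10 s=0: L1-HIT | VC [4, 14]
  [9] addr=0xad blk=10 s=0: L1-HIT | VC [4, 14]
  [10] addr=0xee blk=14 s=0: VC-HIT | VC [4, 10]
  [11] addr=0xac blk=10 s=0: VC-HIT | VC [4, 14]
  [12] addr=0xa2 blk=10 s=0: L1-HIT | VC [4, 14]
  [13] addr=0xa0 blk=10 s=0: L1-HIT | VC [4, 14]
  [14] addr=0x46 blk=4 s=0: VC-HIT | VC [10, 14]
  [15] addr=0xaf blk=10 s=0: VC-HIT | VC [4, 14]

SEQ = [MISS, L1-HIT, MISS, VC-HIT, VC-HIT, L1-HIT, VC-HIT, MISS, L1-HIT, L1-HIT, VC-HIT, VC-HIT, L1-HIT, L1-HIT, VC-HIT, VC-HIT]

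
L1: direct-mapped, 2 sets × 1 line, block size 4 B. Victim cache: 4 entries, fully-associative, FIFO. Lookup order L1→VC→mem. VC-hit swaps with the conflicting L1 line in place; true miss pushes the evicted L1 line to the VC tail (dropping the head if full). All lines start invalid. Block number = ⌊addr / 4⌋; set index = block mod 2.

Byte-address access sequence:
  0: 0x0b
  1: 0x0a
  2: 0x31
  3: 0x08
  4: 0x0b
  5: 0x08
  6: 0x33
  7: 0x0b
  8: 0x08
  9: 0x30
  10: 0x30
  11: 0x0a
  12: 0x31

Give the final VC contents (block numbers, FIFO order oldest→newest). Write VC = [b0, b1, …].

  [0] addr=0xb blk=2 s=0: MISS | VC []
  [1] addr=0xa blk=2 s=0: L1-HIT | VC []
  [2] addr=0x31 blk=12 s=0: MISS | VC [2]
  [3] addr=0x8 blk=2 s=0: VC-HIT | VC [12]
  [4] addr=0xb blk=2 s=0: L1-HIT | VC [12]
  [5] addr=0x8 blk=2 s=0: L1-HIT | VC [12]
  [6] addr=0x33 blk=12 s=0: VC-HIT | VC [2]
  [7] addr=0xb blk=2 s=0: VC-HIT | VC [12]
  [8] addr=0x8 blk=2 s=0: L1-HIT | VC [12]
  [9] addr=0x30 blk=12 s=0: VC-HIT | VC [2]
  [10] addr=0x30 blk=12 s=0: L1-HIT | VC [2]
  [11] addr=0xa blk=2 s=0: VC-HIT | VC [12]
  [12] addr=0x31 blk=12 s=0: VC-HIT | VC [2]

VC = [2]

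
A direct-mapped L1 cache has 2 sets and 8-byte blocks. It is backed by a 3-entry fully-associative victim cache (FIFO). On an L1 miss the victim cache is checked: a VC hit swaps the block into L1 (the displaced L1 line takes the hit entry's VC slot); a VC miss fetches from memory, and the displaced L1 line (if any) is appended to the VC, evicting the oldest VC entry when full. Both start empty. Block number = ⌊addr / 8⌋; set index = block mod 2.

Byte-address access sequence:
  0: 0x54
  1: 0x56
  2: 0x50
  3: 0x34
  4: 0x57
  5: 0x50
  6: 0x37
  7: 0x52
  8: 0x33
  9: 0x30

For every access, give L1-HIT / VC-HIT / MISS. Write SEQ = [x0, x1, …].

0: 0x54 (blk 10, set 0) → MISS  vc=[]
1: 0x56 (blk 10, set 0) → L1-HIT  vc=[]
2: 0x50 (blk 10, set 0) → L1-HIT  vc=[]
3: 0x34 (blk 6, set 0) → MISS  vc=[10]
4: 0x57 (blk 10, set 0) → VC-HIT  vc=[6]
5: 0x50 (blk 10, set 0) → L1-HIT  vc=[6]
6: 0x37 (blk 6, set 0) → VC-HIT  vc=[10]
7: 0x52 (blk 10, set 0) → VC-HIT  vc=[6]
8: 0x33 (blk 6, set 0) → VC-HIT  vc=[10]
9: 0x30 (blk 6, set 0) → L1-HIT  vc=[10]

SEQ = [MISS, L1-HIT, L1-HIT, MISS, VC-HIT, L1-HIT, VC-HIT, VC-HIT, VC-HIT, L1-HIT]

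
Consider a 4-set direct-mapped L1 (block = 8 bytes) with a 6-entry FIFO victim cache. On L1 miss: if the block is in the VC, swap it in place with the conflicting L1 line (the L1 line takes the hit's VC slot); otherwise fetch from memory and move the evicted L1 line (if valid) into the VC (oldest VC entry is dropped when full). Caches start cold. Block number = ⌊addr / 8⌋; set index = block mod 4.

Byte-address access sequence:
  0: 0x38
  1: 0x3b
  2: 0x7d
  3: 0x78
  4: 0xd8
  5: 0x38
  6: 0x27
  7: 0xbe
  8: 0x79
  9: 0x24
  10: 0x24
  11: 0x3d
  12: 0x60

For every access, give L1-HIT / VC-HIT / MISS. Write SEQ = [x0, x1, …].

0: 0x38 (blk 7, set 3) → MISS  vc=[]
1: 0x3b (blk 7, set 3) → L1-HIT  vc=[]
2: 0x7d (blk 15, set 3) → MISS  vc=[7]
3: 0x78 (blk 15, set 3) → L1-HIT  vc=[7]
4: 0xd8 (blk 27, set 3) → MISS  vc=[7, 15]
5: 0x38 (blk 7, set 3) → VC-HIT  vc=[27, 15]
6: 0x27 (blk 4, set 0) → MISS  vc=[27, 15]
7: 0xbe (blk 23, set 3) → MISS  vc=[27, 15, 7]
8: 0x79 (blk 15, set 3) → VC-HIT  vc=[27, 23, 7]
9: 0x24 (blk 4, set 0) → L1-HIT  vc=[27, 23, 7]
10: 0x24 (blk 4, set 0) → L1-HIT  vc=[27, 23, 7]
11: 0x3d (blk 7, set 3) → VC-HIT  vc=[27, 23, 15]
12: 0x60 (blk 12, set 0) → MISS  vc=[27, 23, 15, 4]

SEQ = [MISS, L1-HIT, MISS, L1-HIT, MISS, VC-HIT, MISS, MISS, VC-HIT, L1-HIT, L1-HIT, VC-HIT, MISS]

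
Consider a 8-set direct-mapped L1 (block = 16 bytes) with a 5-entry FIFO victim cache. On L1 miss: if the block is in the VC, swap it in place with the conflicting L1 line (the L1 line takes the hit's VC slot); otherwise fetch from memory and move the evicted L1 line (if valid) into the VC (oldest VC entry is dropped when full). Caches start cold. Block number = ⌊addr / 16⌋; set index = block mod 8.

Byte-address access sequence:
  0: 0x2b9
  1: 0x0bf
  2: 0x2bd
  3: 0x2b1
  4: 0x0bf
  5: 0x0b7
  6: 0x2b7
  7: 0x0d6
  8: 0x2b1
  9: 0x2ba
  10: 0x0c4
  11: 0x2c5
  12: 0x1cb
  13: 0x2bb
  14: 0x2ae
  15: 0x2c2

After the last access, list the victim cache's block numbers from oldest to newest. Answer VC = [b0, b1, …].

0: 0x2b9 (blk 43, set 3) → MISS  vc=[]
1: 0xbf (blk 11, set 3) → MISS  vc=[43]
2: 0x2bd (blk 43, set 3) → VC-HIT  vc=[11]
3: 0x2b1 (blk 43, set 3) → L1-HIT  vc=[11]
4: 0xbf (blk 11, set 3) → VC-HIT  vc=[43]
5: 0xb7 (blk 11, set 3) → L1-HIT  vc=[43]
6: 0x2b7 (blk 43, set 3) → VC-HIT  vc=[11]
7: 0xd6 (blk 13, set 5) → MISS  vc=[11]
8: 0x2b1 (blk 43, set 3) → L1-HIT  vc=[11]
9: 0x2ba (blk 43, set 3) → L1-HIT  vc=[11]
10: 0xc4 (blk 12, set 4) → MISS  vc=[11]
11: 0x2c5 (blk 44, set 4) → MISS  vc=[11, 12]
12: 0x1cb (blk 28, set 4) → MISS  vc=[11, 12, 44]
13: 0x2bb (blk 43, set 3) → L1-HIT  vc=[11, 12, 44]
14: 0x2ae (blk 42, set 2) → MISS  vc=[11, 12, 44]
15: 0x2c2 (blk 44, set 4) → VC-HIT  vc=[11, 12, 28]

VC = [11, 12, 28]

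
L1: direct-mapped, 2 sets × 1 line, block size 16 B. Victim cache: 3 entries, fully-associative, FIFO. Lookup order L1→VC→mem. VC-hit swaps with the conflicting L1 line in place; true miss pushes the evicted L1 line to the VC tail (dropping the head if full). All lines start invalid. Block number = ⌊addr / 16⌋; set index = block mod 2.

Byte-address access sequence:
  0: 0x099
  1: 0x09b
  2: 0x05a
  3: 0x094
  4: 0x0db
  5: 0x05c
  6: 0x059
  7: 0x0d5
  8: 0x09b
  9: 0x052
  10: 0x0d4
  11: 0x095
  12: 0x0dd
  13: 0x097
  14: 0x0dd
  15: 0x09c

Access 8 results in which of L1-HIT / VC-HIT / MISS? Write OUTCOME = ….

OUTCOME = VC-HIT

#0 0x99→b9/s1 MISS; vc=[]
#1 0x9b→b9/s1 L1-HIT; vc=[]
#2 0x5a→b5/s1 MISS; vc=[9]
#3 0x94→b9/s1 VC-HIT; vc=[5]
#4 0xdb→b13/s1 MISS; vc=[5,9]
#5 0x5c→b5/s1 VC-HIT; vc=[13,9]
#6 0x59→b5/s1 L1-HIT; vc=[13,9]
#7 0xd5→b13/s1 VC-HIT; vc=[5,9]
#8 0x9b→b9/s1 VC-HIT; vc=[5,13]
#9 0x52→b5/s1 VC-HIT; vc=[9,13]
#10 0xd4→b13/s1 VC-HIT; vc=[9,5]
#11 0x95→b9/s1 VC-HIT; vc=[13,5]
#12 0xdd→b13/s1 VC-HIT; vc=[9,5]
#13 0x97→b9/s1 VC-HIT; vc=[13,5]
#14 0xdd→b13/s1 VC-HIT; vc=[9,5]
#15 0x9c→b9/s1 VC-HIT; vc=[13,5]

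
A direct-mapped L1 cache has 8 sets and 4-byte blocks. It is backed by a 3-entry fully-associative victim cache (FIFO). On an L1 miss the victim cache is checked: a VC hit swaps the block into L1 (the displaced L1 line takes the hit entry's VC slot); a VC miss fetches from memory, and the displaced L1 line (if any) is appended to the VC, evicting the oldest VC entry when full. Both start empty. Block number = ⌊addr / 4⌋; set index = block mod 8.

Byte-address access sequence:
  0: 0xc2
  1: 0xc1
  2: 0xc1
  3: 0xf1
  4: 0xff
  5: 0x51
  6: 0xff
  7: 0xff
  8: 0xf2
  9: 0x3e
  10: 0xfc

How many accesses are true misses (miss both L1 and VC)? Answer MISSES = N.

MISSES = 5

#0 0xc2→b48/s0 MISS; vc=[]
#1 0xc1→b48/s0 L1-HIT; vc=[]
#2 0xc1→b48/s0 L1-HIT; vc=[]
#3 0xf1→b60/s4 MISS; vc=[]
#4 0xff→b63/s7 MISS; vc=[]
#5 0x51→b20/s4 MISS; vc=[60]
#6 0xff→b63/s7 L1-HIT; vc=[60]
#7 0xff→b63/s7 L1-HIT; vc=[60]
#8 0xf2→b60/s4 VC-HIT; vc=[20]
#9 0x3e→b15/s7 MISS; vc=[20,63]
#10 0xfc→b63/s7 VC-HIT; vc=[20,15]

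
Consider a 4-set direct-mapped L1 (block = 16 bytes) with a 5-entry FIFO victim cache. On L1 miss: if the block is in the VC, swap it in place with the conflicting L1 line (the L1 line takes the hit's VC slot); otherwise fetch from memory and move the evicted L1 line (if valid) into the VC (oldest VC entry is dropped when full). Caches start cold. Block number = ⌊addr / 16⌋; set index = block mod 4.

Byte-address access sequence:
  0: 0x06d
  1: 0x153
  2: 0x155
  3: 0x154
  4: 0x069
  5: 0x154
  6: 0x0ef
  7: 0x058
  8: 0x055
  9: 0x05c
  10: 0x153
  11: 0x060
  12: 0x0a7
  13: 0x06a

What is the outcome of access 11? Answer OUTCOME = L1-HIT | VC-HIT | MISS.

OUTCOME = VC-HIT

0: 0x6d (blk 6, set 2) → MISS  vc=[]
1: 0x153 (blk 21, set 1) → MISS  vc=[]
2: 0x155 (blk 21, set 1) → L1-HIT  vc=[]
3: 0x154 (blk 21, set 1) → L1-HIT  vc=[]
4: 0x69 (blk 6, set 2) → L1-HIT  vc=[]
5: 0x154 (blk 21, set 1) → L1-HIT  vc=[]
6: 0xef (blk 14, set 2) → MISS  vc=[6]
7: 0x58 (blk 5, set 1) → MISS  vc=[6, 21]
8: 0x55 (blk 5, set 1) → L1-HIT  vc=[6, 21]
9: 0x5c (blk 5, set 1) → L1-HIT  vc=[6, 21]
10: 0x153 (blk 21, set 1) → VC-HIT  vc=[6, 5]
11: 0x60 (blk 6, set 2) → VC-HIT  vc=[14, 5]
12: 0xa7 (blk 10, set 2) → MISS  vc=[14, 5, 6]
13: 0x6a (blk 6, set 2) → VC-HIT  vc=[14, 5, 10]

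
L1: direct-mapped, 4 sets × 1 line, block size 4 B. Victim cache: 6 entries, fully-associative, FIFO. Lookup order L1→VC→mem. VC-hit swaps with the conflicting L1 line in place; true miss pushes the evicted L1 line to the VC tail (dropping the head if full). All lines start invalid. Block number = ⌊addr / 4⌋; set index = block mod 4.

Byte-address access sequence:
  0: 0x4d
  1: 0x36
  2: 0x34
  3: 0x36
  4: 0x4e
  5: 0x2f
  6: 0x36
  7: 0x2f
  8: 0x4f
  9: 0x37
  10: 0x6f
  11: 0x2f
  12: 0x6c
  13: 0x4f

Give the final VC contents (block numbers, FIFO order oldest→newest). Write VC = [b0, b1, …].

VC = [11, 27]

0: 0x4d (blk 19, set 3) → MISS  vc=[]
1: 0x36 (blk 13, set 1) → MISS  vc=[]
2: 0x34 (blk 13, set 1) → L1-HIT  vc=[]
3: 0x36 (blk 13, set 1) → L1-HIT  vc=[]
4: 0x4e (blk 19, set 3) → L1-HIT  vc=[]
5: 0x2f (blk 11, set 3) → MISS  vc=[19]
6: 0x36 (blk 13, set 1) → L1-HIT  vc=[19]
7: 0x2f (blk 11, set 3) → L1-HIT  vc=[19]
8: 0x4f (blk 19, set 3) → VC-HIT  vc=[11]
9: 0x37 (blk 13, set 1) → L1-HIT  vc=[11]
10: 0x6f (blk 27, set 3) → MISS  vc=[11, 19]
11: 0x2f (blk 11, set 3) → VC-HIT  vc=[27, 19]
12: 0x6c (blk 27, set 3) → VC-HIT  vc=[11, 19]
13: 0x4f (blk 19, set 3) → VC-HIT  vc=[11, 27]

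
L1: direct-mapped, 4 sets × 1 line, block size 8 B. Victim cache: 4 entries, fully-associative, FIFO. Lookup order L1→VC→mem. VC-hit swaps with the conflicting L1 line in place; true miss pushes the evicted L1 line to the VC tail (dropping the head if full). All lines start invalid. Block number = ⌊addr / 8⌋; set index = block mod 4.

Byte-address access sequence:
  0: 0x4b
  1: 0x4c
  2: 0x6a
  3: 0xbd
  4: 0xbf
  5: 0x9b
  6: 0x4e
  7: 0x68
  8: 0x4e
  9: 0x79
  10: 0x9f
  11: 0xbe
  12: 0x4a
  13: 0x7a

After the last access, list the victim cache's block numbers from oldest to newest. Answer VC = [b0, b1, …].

VC = [13, 19, 23]

0: 0x4b (blk 9, set 1) → MISS  vc=[]
1: 0x4c (blk 9, set 1) → L1-HIT  vc=[]
2: 0x6a (blk 13, set 1) → MISS  vc=[9]
3: 0xbd (blk 23, set 3) → MISS  vc=[9]
4: 0xbf (blk 23, set 3) → L1-HIT  vc=[9]
5: 0x9b (blk 19, set 3) → MISS  vc=[9, 23]
6: 0x4e (blk 9, set 1) → VC-HIT  vc=[13, 23]
7: 0x68 (blk 13, set 1) → VC-HIT  vc=[9, 23]
8: 0x4e (blk 9, set 1) → VC-HIT  vc=[13, 23]
9: 0x79 (blk 15, set 3) → MISS  vc=[13, 23, 19]
10: 0x9f (blk 19, set 3) → VC-HIT  vc=[13, 23, 15]
11: 0xbe (blk 23, set 3) → VC-HIT  vc=[13, 19, 15]
12: 0x4a (blk 9, set 1) → L1-HIT  vc=[13, 19, 15]
13: 0x7a (blk 15, set 3) → VC-HIT  vc=[13, 19, 23]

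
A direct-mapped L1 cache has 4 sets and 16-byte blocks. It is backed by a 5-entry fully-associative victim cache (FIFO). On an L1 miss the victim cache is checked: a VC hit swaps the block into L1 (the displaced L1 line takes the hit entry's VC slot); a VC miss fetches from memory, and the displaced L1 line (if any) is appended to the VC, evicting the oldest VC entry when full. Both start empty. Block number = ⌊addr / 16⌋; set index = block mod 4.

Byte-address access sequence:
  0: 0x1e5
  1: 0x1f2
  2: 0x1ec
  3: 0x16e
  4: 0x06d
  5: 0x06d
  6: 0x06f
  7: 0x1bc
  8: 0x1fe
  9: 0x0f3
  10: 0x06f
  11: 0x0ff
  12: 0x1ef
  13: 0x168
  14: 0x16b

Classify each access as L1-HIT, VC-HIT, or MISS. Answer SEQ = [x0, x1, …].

SEQ = [MISS, MISS, L1-HIT, MISS, MISS, L1-HIT, L1-HIT, MISS, VC-HIT, MISS, L1-HIT, L1-HIT, VC-HIT, VC-HIT, L1-HIT]

  [0] addr=0x1e5 blk=30 s=2: MISS | VC []
  [1] addr=0x1f2 blk=31 s=3: MISS | VC []
  [2] addr=0x1ec blk=30 s=2: L1-HIT | VC []
  [3] addr=0x16e blk=22 s=2: MISS | VC [30]
  [4] addr=0x6d blk=6 s=2: MISS | VC [30, 22]
  [5] addr=0x6d blk=6 s=2: L1-HIT | VC [30, 22]
  [6] addr=0x6f blk=6 s=2: L1-HIT | VC [30, 22]
  [7] addr=0x1bc blk=27 s=3: MISS | VC [30, 22, 31]
  [8] addr=0x1fe blk=31 s=3: VC-HIT | VC [30, 22, 27]
  [9] addr=0xf3 blk=15 s=3: MISS | VC [30, 22, 27, 31]
  [10] addr=0x6f blk=6 s=2: L1-HIT | VC [30, 22, 27, 31]
  [11] addr=0xff blk=15 s=3: L1-HIT | VC [30, 22, 27, 31]
  [12] addr=0x1ef blk=30 s=2: VC-HIT | VC [6, 22, 27, 31]
  [13] addr=0x168 blk=22 s=2: VC-HIT | VC [6, 30, 27, 31]
  [14] addr=0x16b blk=22 s=2: L1-HIT | VC [6, 30, 27, 31]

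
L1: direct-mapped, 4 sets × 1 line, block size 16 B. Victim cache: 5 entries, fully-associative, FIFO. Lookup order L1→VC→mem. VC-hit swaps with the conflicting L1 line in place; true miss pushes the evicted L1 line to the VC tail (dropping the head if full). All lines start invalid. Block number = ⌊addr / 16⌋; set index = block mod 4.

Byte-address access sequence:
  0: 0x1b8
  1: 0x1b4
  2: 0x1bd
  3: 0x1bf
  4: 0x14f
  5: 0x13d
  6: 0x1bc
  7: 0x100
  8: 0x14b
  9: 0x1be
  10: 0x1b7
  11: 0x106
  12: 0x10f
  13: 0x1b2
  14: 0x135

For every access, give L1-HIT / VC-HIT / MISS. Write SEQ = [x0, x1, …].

SEQ = [MISS, L1-HIT, L1-HIT, L1-HIT, MISS, MISS, VC-HIT, MISS, VC-HIT, L1-HIT, L1-HIT, VC-HIT, L1-HIT, L1-HIT, VC-HIT]

#0 0x1b8→b27/s3 MISS; vc=[]
#1 0x1b4→b27/s3 L1-HIT; vc=[]
#2 0x1bd→b27/s3 L1-HIT; vc=[]
#3 0x1bf→b27/s3 L1-HIT; vc=[]
#4 0x14f→b20/s0 MISS; vc=[]
#5 0x13d→b19/s3 MISS; vc=[27]
#6 0x1bc→b27/s3 VC-HIT; vc=[19]
#7 0x100→b16/s0 MISS; vc=[19,20]
#8 0x14b→b20/s0 VC-HIT; vc=[19,16]
#9 0x1be→b27/s3 L1-HIT; vc=[19,16]
#10 0x1b7→b27/s3 L1-HIT; vc=[19,16]
#11 0x106→b16/s0 VC-HIT; vc=[19,20]
#12 0x10f→b16/s0 L1-HIT; vc=[19,20]
#13 0x1b2→b27/s3 L1-HIT; vc=[19,20]
#14 0x135→b19/s3 VC-HIT; vc=[27,20]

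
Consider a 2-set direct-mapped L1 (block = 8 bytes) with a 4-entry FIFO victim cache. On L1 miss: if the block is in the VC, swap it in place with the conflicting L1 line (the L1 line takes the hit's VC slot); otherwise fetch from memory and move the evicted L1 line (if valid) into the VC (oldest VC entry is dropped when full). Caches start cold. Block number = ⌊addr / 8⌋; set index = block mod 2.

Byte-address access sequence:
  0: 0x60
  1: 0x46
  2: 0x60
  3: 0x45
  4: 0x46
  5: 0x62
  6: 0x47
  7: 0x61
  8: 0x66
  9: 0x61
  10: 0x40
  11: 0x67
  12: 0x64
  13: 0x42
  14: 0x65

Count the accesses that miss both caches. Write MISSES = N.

#0 0x60→b12/s0 MISS; vc=[]
#1 0x46→b8/s0 MISS; vc=[12]
#2 0x60→b12/s0 VC-HIT; vc=[8]
#3 0x45→b8/s0 VC-HIT; vc=[12]
#4 0x46→b8/s0 L1-HIT; vc=[12]
#5 0x62→b12/s0 VC-HIT; vc=[8]
#6 0x47→b8/s0 VC-HIT; vc=[12]
#7 0x61→b12/s0 VC-HIT; vc=[8]
#8 0x66→b12/s0 L1-HIT; vc=[8]
#9 0x61→b12/s0 L1-HIT; vc=[8]
#10 0x40→b8/s0 VC-HIT; vc=[12]
#11 0x67→b12/s0 VC-HIT; vc=[8]
#12 0x64→b12/s0 L1-HIT; vc=[8]
#13 0x42→b8/s0 VC-HIT; vc=[12]
#14 0x65→b12/s0 VC-HIT; vc=[8]

MISSES = 2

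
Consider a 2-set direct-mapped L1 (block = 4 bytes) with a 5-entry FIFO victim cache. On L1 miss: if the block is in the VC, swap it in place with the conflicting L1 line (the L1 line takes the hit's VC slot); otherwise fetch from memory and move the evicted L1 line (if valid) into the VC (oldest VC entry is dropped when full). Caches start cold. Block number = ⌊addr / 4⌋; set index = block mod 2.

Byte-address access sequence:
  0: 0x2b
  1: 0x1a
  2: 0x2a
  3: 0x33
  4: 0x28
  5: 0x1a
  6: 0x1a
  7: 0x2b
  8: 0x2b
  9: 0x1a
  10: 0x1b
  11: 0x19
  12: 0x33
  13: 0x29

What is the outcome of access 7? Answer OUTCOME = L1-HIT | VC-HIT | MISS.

0: 0x2b (blk 10, set 0) → MISS  vc=[]
1: 0x1a (blk 6, set 0) → MISS  vc=[10]
2: 0x2a (blk 10, set 0) → VC-HIT  vc=[6]
3: 0x33 (blk 12, set 0) → MISS  vc=[6, 10]
4: 0x28 (blk 10, set 0) → VC-HIT  vc=[6, 12]
5: 0x1a (blk 6, set 0) → VC-HIT  vc=[10, 12]
6: 0x1a (blk 6, set 0) → L1-HIT  vc=[10, 12]
7: 0x2b (blk 10, set 0) → VC-HIT  vc=[6, 12]
8: 0x2b (blk 10, set 0) → L1-HIT  vc=[6, 12]
9: 0x1a (blk 6, set 0) → VC-HIT  vc=[10, 12]
10: 0x1b (blk 6, set 0) → L1-HIT  vc=[10, 12]
11: 0x19 (blk 6, set 0) → L1-HIT  vc=[10, 12]
12: 0x33 (blk 12, set 0) → VC-HIT  vc=[10, 6]
13: 0x29 (blk 10, set 0) → VC-HIT  vc=[12, 6]

OUTCOME = VC-HIT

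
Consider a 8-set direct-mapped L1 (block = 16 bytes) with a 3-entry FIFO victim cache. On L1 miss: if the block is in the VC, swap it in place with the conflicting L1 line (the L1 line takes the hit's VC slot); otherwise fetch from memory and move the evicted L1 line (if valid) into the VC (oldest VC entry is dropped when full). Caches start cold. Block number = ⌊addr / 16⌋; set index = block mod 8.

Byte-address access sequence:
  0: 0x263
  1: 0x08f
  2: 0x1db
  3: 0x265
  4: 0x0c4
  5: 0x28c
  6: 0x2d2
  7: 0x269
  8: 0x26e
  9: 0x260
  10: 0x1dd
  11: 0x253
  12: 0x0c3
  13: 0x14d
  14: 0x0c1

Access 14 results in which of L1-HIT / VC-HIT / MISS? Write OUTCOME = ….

#0 0x263→b38/s6 MISS; vc=[]
#1 0x8f→b8/s0 MISS; vc=[]
#2 0x1db→b29/s5 MISS; vc=[]
#3 0x265→b38/s6 L1-HIT; vc=[]
#4 0xc4→b12/s4 MISS; vc=[]
#5 0x28c→b40/s0 MISS; vc=[8]
#6 0x2d2→b45/s5 MISS; vc=[8,29]
#7 0x269→b38/s6 L1-HIT; vc=[8,29]
#8 0x26e→b38/s6 L1-HIT; vc=[8,29]
#9 0x260→b38/s6 L1-HIT; vc=[8,29]
#10 0x1dd→b29/s5 VC-HIT; vc=[8,45]
#11 0x253→b37/s5 MISS; vc=[8,45,29]
#12 0xc3→b12/s4 L1-HIT; vc=[8,45,29]
#13 0x14d→b20/s4 MISS; vc=[45,29,12]
#14 0xc1→b12/s4 VC-HIT; vc=[45,29,20]

OUTCOME = VC-HIT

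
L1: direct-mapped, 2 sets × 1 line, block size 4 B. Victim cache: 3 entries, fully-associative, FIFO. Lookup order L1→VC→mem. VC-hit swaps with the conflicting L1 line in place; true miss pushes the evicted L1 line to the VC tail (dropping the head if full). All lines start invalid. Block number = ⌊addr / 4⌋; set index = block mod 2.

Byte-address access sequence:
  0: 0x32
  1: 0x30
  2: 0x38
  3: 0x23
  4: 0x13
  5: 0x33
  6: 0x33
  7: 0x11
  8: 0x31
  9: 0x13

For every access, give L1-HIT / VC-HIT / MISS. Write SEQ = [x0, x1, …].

  [0] addr=0x32 blk=12 s=0: MISS | VC []
  [1] addr=0x30 blk=12 s=0: L1-HIT | VC []
  [2] addr=0x38 blk=14 s=0: MISS | VC [12]
  [3] addr=0x23 blk=8 s=0: MISS | VC [12, 14]
  [4] addr=0x13 blk=4 s=0: MISS | VC [12, 14, 8]
  [5] addr=0x33 blk=12 s=0: VC-HIT | VC [4, 14, 8]
  [6] addr=0x33 blk=12 s=0: L1-HIT | VC [4, 14, 8]
  [7] addr=0x11 blk=4 s=0: VC-HIT | VC [12, 14, 8]
  [8] addr=0x31 blk=12 s=0: VC-HIT | VC [4, 14, 8]
  [9] addr=0x13 blk=4 s=0: VC-HIT | VC [12, 14, 8]

SEQ = [MISS, L1-HIT, MISS, MISS, MISS, VC-HIT, L1-HIT, VC-HIT, VC-HIT, VC-HIT]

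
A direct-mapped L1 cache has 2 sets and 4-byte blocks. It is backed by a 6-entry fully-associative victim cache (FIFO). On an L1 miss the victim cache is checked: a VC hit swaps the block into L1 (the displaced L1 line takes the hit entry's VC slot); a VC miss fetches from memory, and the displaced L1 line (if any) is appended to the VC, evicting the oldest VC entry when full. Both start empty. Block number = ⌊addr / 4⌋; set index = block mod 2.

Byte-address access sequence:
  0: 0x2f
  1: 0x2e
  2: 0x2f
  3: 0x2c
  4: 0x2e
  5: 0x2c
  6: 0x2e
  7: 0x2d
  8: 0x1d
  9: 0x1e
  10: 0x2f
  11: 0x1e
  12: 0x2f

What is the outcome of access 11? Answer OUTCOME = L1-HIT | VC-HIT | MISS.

  [0] addr=0x2f blk=11 s=1: MISS | VC []
  [1] addr=0x2e blk=11 s=1: L1-HIT | VC []
  [2] addr=0x2f blk=11 s=1: L1-HIT | VC []
  [3] addr=0x2c blk=11 s=1: L1-HIT | VC []
  [4] addr=0x2e blk=11 s=1: L1-HIT | VC []
  [5] addr=0x2c blk=11 s=1: L1-HIT | VC []
  [6] addr=0x2e blk=11 s=1: L1-HIT | VC []
  [7] addr=0x2d blk=11 s=1: L1-HIT | VC []
  [8] addr=0x1d blk=7 s=1: MISS | VC [11]
  [9] addr=0x1e blk=7 s=1: L1-HIT | VC [11]
  [10] addr=0x2f blk=11 s=1: VC-HIT | VC [7]
  [11] addr=0x1e blk=7 s=1: VC-HIT | VC [11]
  [12] addr=0x2f blk=11 s=1: VC-HIT | VC [7]

OUTCOME = VC-HIT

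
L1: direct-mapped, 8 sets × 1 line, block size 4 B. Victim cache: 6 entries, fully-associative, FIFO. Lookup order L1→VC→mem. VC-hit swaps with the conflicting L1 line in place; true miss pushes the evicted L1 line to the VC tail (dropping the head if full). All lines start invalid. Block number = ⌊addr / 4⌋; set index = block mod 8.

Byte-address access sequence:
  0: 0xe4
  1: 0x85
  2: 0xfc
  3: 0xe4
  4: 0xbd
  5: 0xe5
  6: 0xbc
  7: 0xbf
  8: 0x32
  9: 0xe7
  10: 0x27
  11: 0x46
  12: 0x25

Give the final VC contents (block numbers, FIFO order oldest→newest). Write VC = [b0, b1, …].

VC = [33, 63, 57, 17]

0: 0xe4 (blk 57, set 1) → MISS  vc=[]
1: 0x85 (blk 33, set 1) → MISS  vc=[57]
2: 0xfc (blk 63, set 7) → MISS  vc=[57]
3: 0xe4 (blk 57, set 1) → VC-HIT  vc=[33]
4: 0xbd (blk 47, set 7) → MISS  vc=[33, 63]
5: 0xe5 (blk 57, set 1) → L1-HIT  vc=[33, 63]
6: 0xbc (blk 47, set 7) → L1-HIT  vc=[33, 63]
7: 0xbf (blk 47, set 7) → L1-HIT  vc=[33, 63]
8: 0x32 (blk 12, set 4) → MISS  vc=[33, 63]
9: 0xe7 (blk 57, set 1) → L1-HIT  vc=[33, 63]
10: 0x27 (blk 9, set 1) → MISS  vc=[33, 63, 57]
11: 0x46 (blk 17, set 1) → MISS  vc=[33, 63, 57, 9]
12: 0x25 (blk 9, set 1) → VC-HIT  vc=[33, 63, 57, 17]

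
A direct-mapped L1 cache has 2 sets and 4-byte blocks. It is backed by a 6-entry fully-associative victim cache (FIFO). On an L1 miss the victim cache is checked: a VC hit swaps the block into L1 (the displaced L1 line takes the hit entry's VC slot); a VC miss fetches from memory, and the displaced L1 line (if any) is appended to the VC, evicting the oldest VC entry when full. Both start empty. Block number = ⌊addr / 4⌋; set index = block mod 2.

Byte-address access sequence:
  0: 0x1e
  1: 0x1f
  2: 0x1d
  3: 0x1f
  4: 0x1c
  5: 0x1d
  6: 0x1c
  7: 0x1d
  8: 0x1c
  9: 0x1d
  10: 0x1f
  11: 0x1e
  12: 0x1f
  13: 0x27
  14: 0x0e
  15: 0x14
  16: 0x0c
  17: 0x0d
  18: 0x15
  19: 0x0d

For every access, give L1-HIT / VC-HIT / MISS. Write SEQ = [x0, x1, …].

#0 0x1e→b7/s1 MISS; vc=[]
#1 0x1f→b7/s1 L1-HIT; vc=[]
#2 0x1d→b7/s1 L1-HIT; vc=[]
#3 0x1f→b7/s1 L1-HIT; vc=[]
#4 0x1c→b7/s1 L1-HIT; vc=[]
#5 0x1d→b7/s1 L1-HIT; vc=[]
#6 0x1c→b7/s1 L1-HIT; vc=[]
#7 0x1d→b7/s1 L1-HIT; vc=[]
#8 0x1c→b7/s1 L1-HIT; vc=[]
#9 0x1d→b7/s1 L1-HIT; vc=[]
#10 0x1f→b7/s1 L1-HIT; vc=[]
#11 0x1e→b7/s1 L1-HIT; vc=[]
#12 0x1f→b7/s1 L1-HIT; vc=[]
#13 0x27→b9/s1 MISS; vc=[7]
#14 0xe→b3/s1 MISS; vc=[7,9]
#15 0x14→b5/s1 MISS; vc=[7,9,3]
#16 0xc→b3/s1 VC-HIT; vc=[7,9,5]
#17 0xd→b3/s1 L1-HIT; vc=[7,9,5]
#18 0x15→b5/s1 VC-HIT; vc=[7,9,3]
#19 0xd→b3/s1 VC-HIT; vc=[7,9,5]

SEQ = [MISS, L1-HIT, L1-HIT, L1-HIT, L1-HIT, L1-HIT, L1-HIT, L1-HIT, L1-HIT, L1-HIT, L1-HIT, L1-HIT, L1-HIT, MISS, MISS, MISS, VC-HIT, L1-HIT, VC-HIT, VC-HIT]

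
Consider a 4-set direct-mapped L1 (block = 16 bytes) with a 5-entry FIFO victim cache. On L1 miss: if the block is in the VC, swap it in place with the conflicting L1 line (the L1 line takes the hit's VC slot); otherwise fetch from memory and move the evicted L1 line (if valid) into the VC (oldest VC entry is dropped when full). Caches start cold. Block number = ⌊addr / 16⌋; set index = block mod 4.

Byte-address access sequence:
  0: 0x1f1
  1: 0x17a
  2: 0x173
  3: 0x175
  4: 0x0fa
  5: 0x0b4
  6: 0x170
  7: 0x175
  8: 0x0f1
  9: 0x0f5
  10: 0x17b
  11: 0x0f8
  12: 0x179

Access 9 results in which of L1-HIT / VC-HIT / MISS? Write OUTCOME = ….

0: 0x1f1 (blk 31, set 3) → MISS  vc=[]
1: 0x17a (blk 23, set 3) → MISS  vc=[31]
2: 0x173 (blk 23, set 3) → L1-HIT  vc=[31]
3: 0x175 (blk 23, set 3) → L1-HIT  vc=[31]
4: 0xfa (blk 15, set 3) → MISS  vc=[31, 23]
5: 0xb4 (blk 11, set 3) → MISS  vc=[31, 23, 15]
6: 0x170 (blk 23, set 3) → VC-HIT  vc=[31, 11, 15]
7: 0x175 (blk 23, set 3) → L1-HIT  vc=[31, 11, 15]
8: 0xf1 (blk 15, set 3) → VC-HIT  vc=[31, 11, 23]
9: 0xf5 (blk 15, set 3) → L1-HIT  vc=[31, 11, 23]
10: 0x17b (blk 23, set 3) → VC-HIT  vc=[31, 11, 15]
11: 0xf8 (blk 15, set 3) → VC-HIT  vc=[31, 11, 23]
12: 0x179 (blk 23, set 3) → VC-HIT  vc=[31, 11, 15]

OUTCOME = L1-HIT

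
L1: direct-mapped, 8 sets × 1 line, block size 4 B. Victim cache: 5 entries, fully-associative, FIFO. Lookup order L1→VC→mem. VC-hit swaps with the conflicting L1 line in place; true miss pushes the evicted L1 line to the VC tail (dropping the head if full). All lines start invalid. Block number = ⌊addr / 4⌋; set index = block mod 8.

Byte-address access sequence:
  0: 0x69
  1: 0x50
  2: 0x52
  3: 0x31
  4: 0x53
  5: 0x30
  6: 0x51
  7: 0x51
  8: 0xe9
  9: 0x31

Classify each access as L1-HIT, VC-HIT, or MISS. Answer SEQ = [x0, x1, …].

#0 0x69→b26/s2 MISS; vc=[]
#1 0x50→b20/s4 MISS; vc=[]
#2 0x52→b20/s4 L1-HIT; vc=[]
#3 0x31→b12/s4 MISS; vc=[20]
#4 0x53→b20/s4 VC-HIT; vc=[12]
#5 0x30→b12/s4 VC-HIT; vc=[20]
#6 0x51→b20/s4 VC-HIT; vc=[12]
#7 0x51→b20/s4 L1-HIT; vc=[12]
#8 0xe9→b58/s2 MISS; vc=[12,26]
#9 0x31→b12/s4 VC-HIT; vc=[20,26]

SEQ = [MISS, MISS, L1-HIT, MISS, VC-HIT, VC-HIT, VC-HIT, L1-HIT, MISS, VC-HIT]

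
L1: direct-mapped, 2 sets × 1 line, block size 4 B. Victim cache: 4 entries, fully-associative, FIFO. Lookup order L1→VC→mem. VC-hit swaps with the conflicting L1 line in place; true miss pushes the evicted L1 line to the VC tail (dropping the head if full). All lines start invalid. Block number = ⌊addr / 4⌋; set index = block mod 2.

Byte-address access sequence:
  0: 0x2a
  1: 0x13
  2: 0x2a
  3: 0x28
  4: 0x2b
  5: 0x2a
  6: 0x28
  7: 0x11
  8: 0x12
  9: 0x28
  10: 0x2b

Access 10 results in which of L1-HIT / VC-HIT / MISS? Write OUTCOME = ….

OUTCOME = L1-HIT

0: 0x2a (blk 10, set 0) → MISS  vc=[]
1: 0x13 (blk 4, set 0) → MISS  vc=[10]
2: 0x2a (blk 10, set 0) → VC-HIT  vc=[4]
3: 0x28 (blk 10, set 0) → L1-HIT  vc=[4]
4: 0x2b (blk 10, set 0) → L1-HIT  vc=[4]
5: 0x2a (blk 10, set 0) → L1-HIT  vc=[4]
6: 0x28 (blk 10, set 0) → L1-HIT  vc=[4]
7: 0x11 (blk 4, set 0) → VC-HIT  vc=[10]
8: 0x12 (blk 4, set 0) → L1-HIT  vc=[10]
9: 0x28 (blk 10, set 0) → VC-HIT  vc=[4]
10: 0x2b (blk 10, set 0) → L1-HIT  vc=[4]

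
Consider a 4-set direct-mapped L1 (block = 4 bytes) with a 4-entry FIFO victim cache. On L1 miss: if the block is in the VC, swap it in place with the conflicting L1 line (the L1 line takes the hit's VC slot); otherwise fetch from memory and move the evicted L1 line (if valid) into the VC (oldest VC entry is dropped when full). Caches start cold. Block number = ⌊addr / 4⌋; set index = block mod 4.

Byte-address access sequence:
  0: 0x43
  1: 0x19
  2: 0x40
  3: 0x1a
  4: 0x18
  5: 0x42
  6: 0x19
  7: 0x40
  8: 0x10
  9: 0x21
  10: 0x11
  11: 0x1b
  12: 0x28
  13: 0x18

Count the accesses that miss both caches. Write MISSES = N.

MISSES = 5

#0 0x43→b16/s0 MISS; vc=[]
#1 0x19→b6/s2 MISS; vc=[]
#2 0x40→b16/s0 L1-HIT; vc=[]
#3 0x1a→b6/s2 L1-HIT; vc=[]
#4 0x18→b6/s2 L1-HIT; vc=[]
#5 0x42→b16/s0 L1-HIT; vc=[]
#6 0x19→b6/s2 L1-HIT; vc=[]
#7 0x40→b16/s0 L1-HIT; vc=[]
#8 0x10→b4/s0 MISS; vc=[16]
#9 0x21→b8/s0 MISS; vc=[16,4]
#10 0x11→b4/s0 VC-HIT; vc=[16,8]
#11 0x1b→b6/s2 L1-HIT; vc=[16,8]
#12 0x28→b10/s2 MISS; vc=[16,8,6]
#13 0x18→b6/s2 VC-HIT; vc=[16,8,10]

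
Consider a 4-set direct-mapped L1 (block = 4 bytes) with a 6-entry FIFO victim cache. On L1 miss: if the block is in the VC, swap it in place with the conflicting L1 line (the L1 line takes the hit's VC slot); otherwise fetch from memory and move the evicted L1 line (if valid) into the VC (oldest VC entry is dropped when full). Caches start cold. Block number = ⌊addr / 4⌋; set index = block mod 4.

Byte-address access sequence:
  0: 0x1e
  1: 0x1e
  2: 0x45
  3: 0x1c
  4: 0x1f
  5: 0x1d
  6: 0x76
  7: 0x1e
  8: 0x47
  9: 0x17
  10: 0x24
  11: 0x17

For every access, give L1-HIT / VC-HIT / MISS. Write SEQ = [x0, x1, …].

  [0] addr=0x1e blk=7 s=3: MISS | VC []
  [1] addr=0x1e blk=7 s=3: L1-HIT | VC []
  [2] addr=0x45 blk=17 s=1: MISS | VC []
  [3] addr=0x1c blk=7 s=3: L1-HIT | VC []
  [4] addr=0x1f blk=7 s=3: L1-HIT | VC []
  [5] addr=0x1d blk=7 s=3: L1-HIT | VC []
  [6] addr=0x76 blk=29 s=1: MISS | VC [17]
  [7] addr=0x1e blk=7 s=3: L1-HIT | VC [17]
  [8] addr=0x47 blk=17 s=1: VC-HIT | VC [29]
  [9] addr=0x17 blk=5 s=1: MISS | VC [29, 17]
  [10] addr=0x24 blk=9 s=1: MISS | VC [29, 17, 5]
  [11] addr=0x17 blk=5 s=1: VC-HIT | VC [29, 17, 9]

SEQ = [MISS, L1-HIT, MISS, L1-HIT, L1-HIT, L1-HIT, MISS, L1-HIT, VC-HIT, MISS, MISS, VC-HIT]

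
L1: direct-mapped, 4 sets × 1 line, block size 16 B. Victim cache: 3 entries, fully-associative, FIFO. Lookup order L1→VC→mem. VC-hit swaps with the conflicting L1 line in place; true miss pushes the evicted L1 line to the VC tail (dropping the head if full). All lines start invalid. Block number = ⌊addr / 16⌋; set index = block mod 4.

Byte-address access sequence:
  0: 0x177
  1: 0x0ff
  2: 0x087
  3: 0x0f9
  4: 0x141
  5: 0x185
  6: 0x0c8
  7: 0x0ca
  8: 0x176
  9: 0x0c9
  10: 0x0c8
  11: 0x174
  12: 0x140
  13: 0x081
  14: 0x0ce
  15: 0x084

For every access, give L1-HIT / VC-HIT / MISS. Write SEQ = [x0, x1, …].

SEQ = [MISS, MISS, MISS, L1-HIT, MISS, MISS, MISS, L1-HIT, MISS, L1-HIT, L1-HIT, L1-HIT, VC-HIT, MISS, MISS, VC-HIT]

#0 0x177→b23/s3 MISS; vc=[]
#1 0xff→b15/s3 MISS; vc=[23]
#2 0x87→b8/s0 MISS; vc=[23]
#3 0xf9→b15/s3 L1-HIT; vc=[23]
#4 0x141→b20/s0 MISS; vc=[23,8]
#5 0x185→b24/s0 MISS; vc=[23,8,20]
#6 0xc8→b12/s0 MISS; vc=[8,20,24]
#7 0xca→b12/s0 L1-HIT; vc=[8,20,24]
#8 0x176→b23/s3 MISS; vc=[20,24,15]
#9 0xc9→b12/s0 L1-HIT; vc=[20,24,15]
#10 0xc8→b12/s0 L1-HIT; vc=[20,24,15]
#11 0x174→b23/s3 L1-HIT; vc=[20,24,15]
#12 0x140→b20/s0 VC-HIT; vc=[12,24,15]
#13 0x81→b8/s0 MISS; vc=[24,15,20]
#14 0xce→b12/s0 MISS; vc=[15,20,8]
#15 0x84→b8/s0 VC-HIT; vc=[15,20,12]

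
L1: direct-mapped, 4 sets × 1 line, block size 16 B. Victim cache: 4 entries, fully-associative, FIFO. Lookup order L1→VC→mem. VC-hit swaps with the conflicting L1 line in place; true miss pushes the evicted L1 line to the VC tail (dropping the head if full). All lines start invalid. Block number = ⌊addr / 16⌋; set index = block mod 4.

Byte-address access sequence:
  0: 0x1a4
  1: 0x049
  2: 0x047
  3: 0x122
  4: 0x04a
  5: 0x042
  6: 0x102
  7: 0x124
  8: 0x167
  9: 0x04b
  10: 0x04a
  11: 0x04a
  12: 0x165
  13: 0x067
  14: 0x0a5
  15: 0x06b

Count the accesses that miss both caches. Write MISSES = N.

  [0] addr=0x1a4 blk=26 s=2: MISS | VC []
  [1] addr=0x49 blk=4 s=0: MISS | VC []
  [2] addr=0x47 blk=4 s=0: L1-HIT | VC []
  [3] addr=0x122 blk=18 s=2: MISS | VC [26]
  [4] addr=0x4a blk=4 s=0: L1-HIT | VC [26]
  [5] addr=0x42 blk=4 s=0: L1-HIT | VC [26]
  [6] addr=0x102 blk=16 s=0: MISS | VC [26, 4]
  [7] addr=0x124 blk=18 s=2: L1-HIT | VC [26, 4]
  [8] addr=0x167 blk=22 s=2: MISS | VC [26, 4, 18]
  [9] addr=0x4b blk=4 s=0: VC-HIT | VC [26, 16, 18]
  [10] addr=0x4a blk=4 s=0: L1-HIT | VC [26, 16, 18]
  [11] addr=0x4a blk=4 s=0: L1-HIT | VC [26, 16, 18]
  [12] addr=0x165 blk=22 s=2: L1-HIT | VC [26, 16, 18]
  [13] addr=0x67 blk=6 s=2: MISS | VC [26, 16, 18, 22]
  [14] addr=0xa5 blk=10 s=2: MISS | VC [16, 18, 22, 6]
  [15] addr=0x6b blk=6 s=2: VC-HIT | VC [16, 18, 22, 10]

MISSES = 7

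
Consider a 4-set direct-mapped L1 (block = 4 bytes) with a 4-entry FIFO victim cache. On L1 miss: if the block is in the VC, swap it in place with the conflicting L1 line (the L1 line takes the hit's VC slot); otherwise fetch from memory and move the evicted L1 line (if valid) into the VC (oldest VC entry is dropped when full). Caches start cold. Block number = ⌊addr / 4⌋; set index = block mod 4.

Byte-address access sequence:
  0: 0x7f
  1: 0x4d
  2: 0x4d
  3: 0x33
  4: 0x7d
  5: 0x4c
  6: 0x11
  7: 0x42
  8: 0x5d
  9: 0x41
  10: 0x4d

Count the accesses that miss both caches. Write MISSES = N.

MISSES = 6

#0 0x7f→b31/s3 MISS; vc=[]
#1 0x4d→b19/s3 MISS; vc=[31]
#2 0x4d→b19/s3 L1-HIT; vc=[31]
#3 0x33→b12/s0 MISS; vc=[31]
#4 0x7d→b31/s3 VC-HIT; vc=[19]
#5 0x4c→b19/s3 VC-HIT; vc=[31]
#6 0x11→b4/s0 MISS; vc=[31,12]
#7 0x42→b16/s0 MISS; vc=[31,12,4]
#8 0x5d→b23/s3 MISS; vc=[31,12,4,19]
#9 0x41→b16/s0 L1-HIT; vc=[31,12,4,19]
#10 0x4d→b19/s3 VC-HIT; vc=[31,12,4,23]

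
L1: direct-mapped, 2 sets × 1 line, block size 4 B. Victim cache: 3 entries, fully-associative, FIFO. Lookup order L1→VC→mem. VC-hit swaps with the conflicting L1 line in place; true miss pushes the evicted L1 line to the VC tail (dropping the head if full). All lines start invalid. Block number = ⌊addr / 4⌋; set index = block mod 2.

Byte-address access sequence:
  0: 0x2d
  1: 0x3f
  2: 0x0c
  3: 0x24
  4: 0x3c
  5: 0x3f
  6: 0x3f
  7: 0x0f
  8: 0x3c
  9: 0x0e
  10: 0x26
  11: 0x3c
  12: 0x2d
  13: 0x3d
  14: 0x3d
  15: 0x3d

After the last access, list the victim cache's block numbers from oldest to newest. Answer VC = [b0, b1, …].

VC = [11, 3, 9]

0: 0x2d (blk 11, set 1) → MISS  vc=[]
1: 0x3f (blk 15, set 1) → MISS  vc=[11]
2: 0xc (blk 3, set 1) → MISS  vc=[11, 15]
3: 0x24 (blk 9, set 1) → MISS  vc=[11, 15, 3]
4: 0x3c (blk 15, set 1) → VC-HIT  vc=[11, 9, 3]
5: 0x3f (blk 15, set 1) → L1-HIT  vc=[11, 9, 3]
6: 0x3f (blk 15, set 1) → L1-HIT  vc=[11, 9, 3]
7: 0xf (blk 3, set 1) → VC-HIT  vc=[11, 9, 15]
8: 0x3c (blk 15, set 1) → VC-HIT  vc=[11, 9, 3]
9: 0xe (blk 3, set 1) → VC-HIT  vc=[11, 9, 15]
10: 0x26 (blk 9, set 1) → VC-HIT  vc=[11, 3, 15]
11: 0x3c (blk 15, set 1) → VC-HIT  vc=[11, 3, 9]
12: 0x2d (blk 11, set 1) → VC-HIT  vc=[15, 3, 9]
13: 0x3d (blk 15, set 1) → VC-HIT  vc=[11, 3, 9]
14: 0x3d (blk 15, set 1) → L1-HIT  vc=[11, 3, 9]
15: 0x3d (blk 15, set 1) → L1-HIT  vc=[11, 3, 9]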